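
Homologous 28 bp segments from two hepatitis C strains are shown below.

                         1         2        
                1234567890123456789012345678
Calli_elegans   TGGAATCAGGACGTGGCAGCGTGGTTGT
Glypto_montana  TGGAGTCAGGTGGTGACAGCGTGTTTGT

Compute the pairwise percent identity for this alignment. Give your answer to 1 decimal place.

82.1%

The sequences differ at positions 5 (A/G), 11 (A/T), 12 (C/G), 16 (G/A), 24 (G/T).
23 of the 28 sites match, so the percent identity is 23/28 × 100 = 82.1%.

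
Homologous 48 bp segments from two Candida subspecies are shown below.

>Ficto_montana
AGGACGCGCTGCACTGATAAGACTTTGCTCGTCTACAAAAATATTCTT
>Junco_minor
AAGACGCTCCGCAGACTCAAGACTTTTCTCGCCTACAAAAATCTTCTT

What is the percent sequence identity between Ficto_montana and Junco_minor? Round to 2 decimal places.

Differing sites — 2:G/A; 8:G/T; 10:T/C; 14:C/G; 15:T/A; 16:G/C; 17:A/T; 18:T/C; 27:G/T; 32:T/C; 43:A/C.
37 of the 48 sites match, so the percent identity is 37/48 × 100 = 77.08%.

77.08%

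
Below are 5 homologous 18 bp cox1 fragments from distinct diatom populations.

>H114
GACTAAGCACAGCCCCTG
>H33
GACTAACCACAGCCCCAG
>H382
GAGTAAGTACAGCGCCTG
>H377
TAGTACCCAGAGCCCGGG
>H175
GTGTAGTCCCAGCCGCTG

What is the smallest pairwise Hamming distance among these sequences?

2

Pairwise Hamming distances:
  H114 vs H33: 2
  H114 vs H382: 3
  H114 vs H377: 7
  H114 vs H175: 6
  H33 vs H382: 5
  H33 vs H377: 6
  H33 vs H175: 7
  H382 vs H377: 8
  H382 vs H175: 7
  H377 vs H175: 9
The smallest is 2, between H114 and H33.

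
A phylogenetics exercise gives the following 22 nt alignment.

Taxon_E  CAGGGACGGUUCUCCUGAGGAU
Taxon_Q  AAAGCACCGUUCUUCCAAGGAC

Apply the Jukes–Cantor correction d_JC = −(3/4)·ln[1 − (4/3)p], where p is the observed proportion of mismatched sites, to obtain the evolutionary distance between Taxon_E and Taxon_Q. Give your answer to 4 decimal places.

The sequences differ at positions 1 (C/A), 3 (G/A), 5 (G/C), 8 (G/C), 14 (C/U), 16 (U/C), 17 (G/A), 22 (U/C).
p = 8/22 = 0.363636.
d = −0.75 · ln(1 − (4/3)·0.363636) = −0.75 · ln(0.515152) = −0.75 · (-0.663293) = 0.4975.

0.4975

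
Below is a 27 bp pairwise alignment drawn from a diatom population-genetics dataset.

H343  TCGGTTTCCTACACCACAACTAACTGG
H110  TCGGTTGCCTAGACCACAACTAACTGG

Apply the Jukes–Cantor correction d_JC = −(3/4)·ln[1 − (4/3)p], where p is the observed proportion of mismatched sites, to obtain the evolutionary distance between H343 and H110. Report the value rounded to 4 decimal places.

Differing sites — 7:T/G; 12:C/G.
p = 2/27 = 0.074074.
d = −0.75 · ln(1 − (4/3)·0.074074) = −0.75 · ln(0.901235) = −0.75 · (-0.103989) = 0.0780.

0.0780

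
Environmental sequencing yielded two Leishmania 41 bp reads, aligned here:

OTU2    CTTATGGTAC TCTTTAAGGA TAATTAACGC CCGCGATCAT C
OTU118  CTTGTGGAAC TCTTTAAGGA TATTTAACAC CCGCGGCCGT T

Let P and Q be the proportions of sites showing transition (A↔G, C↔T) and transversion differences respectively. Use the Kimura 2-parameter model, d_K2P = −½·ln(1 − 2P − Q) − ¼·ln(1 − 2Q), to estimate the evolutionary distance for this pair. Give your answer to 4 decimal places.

Differing sites — 4:A/G (Ti); 8:T/A (Tv); 23:A/T (Tv); 29:G/A (Ti); 36:A/G (Ti); 37:T/C (Ti); 39:A/G (Ti); 41:C/T (Ti).
Of the 8 differences, 6 transitions and 2 transversions over 41 sites: P = 6/41 = 0.146341, Q = 2/41 = 0.048780.
d = −0.5·ln(0.658538) − 0.25·ln(0.902440) = −0.5·(-0.417733) − 0.25·(-0.102653) = 0.2345.

0.2345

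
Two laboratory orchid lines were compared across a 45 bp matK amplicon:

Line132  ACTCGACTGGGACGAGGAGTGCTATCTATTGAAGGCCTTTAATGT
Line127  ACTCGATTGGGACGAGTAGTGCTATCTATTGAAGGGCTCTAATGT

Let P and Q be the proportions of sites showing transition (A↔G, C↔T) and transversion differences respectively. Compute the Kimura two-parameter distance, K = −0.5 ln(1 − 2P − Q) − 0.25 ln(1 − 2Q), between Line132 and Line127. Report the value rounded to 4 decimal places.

0.0948

The sequences differ at positions 7 (C/T, transition), 17 (G/T, transversion), 36 (C/G, transversion), 39 (T/C, transition).
Of the 4 differences, 2 transitions and 2 transversions over 45 sites: P = 2/45 = 0.044444, Q = 2/45 = 0.044444.
d = −0.5·ln(0.866668) − 0.25·ln(0.911112) = −0.5·(-0.143099) − 0.25·(-0.093089) = 0.0948.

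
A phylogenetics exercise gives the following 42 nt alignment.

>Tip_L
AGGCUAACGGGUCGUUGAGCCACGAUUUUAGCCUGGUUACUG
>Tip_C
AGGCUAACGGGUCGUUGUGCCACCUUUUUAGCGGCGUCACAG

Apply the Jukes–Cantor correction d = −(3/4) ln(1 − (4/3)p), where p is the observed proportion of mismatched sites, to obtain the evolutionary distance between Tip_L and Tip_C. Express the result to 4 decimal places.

Mismatches occur at site 18 (A→U), site 24 (G→C), site 25 (A→U), site 33 (C→G), site 34 (U→G), site 35 (G→C), site 38 (U→C), site 41 (U→A).
p = 8/42 = 0.190476.
d = −0.75 · ln(1 − (4/3)·0.190476) = −0.75 · ln(0.746032) = −0.75 · (-0.292987) = 0.2197.

0.2197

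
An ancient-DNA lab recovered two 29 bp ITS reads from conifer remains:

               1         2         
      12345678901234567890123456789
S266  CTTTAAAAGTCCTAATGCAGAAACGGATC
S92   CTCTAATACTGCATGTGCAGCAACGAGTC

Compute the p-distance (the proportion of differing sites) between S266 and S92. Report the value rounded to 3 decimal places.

0.345

The sequences differ at positions 3 (T/C), 7 (A/T), 9 (G/C), 11 (C/G), 13 (T/A), 14 (A/T), 15 (A/G), 21 (A/C), 26 (G/A), 27 (A/G).
There are 10 differences over 29 sites, so p = 10/29 = 0.345.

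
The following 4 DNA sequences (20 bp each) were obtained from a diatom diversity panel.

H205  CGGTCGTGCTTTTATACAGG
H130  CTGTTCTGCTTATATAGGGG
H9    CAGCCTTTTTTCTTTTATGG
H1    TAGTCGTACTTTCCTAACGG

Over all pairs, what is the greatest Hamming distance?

Pairwise Hamming distances:
  H205 vs H130: 6
  H205 vs H9: 10
  H205 vs H1: 7
  H130 vs H9: 11
  H130 vs H1: 10
  H9 vs H1: 10
The largest is 11, between H130 and H9.

11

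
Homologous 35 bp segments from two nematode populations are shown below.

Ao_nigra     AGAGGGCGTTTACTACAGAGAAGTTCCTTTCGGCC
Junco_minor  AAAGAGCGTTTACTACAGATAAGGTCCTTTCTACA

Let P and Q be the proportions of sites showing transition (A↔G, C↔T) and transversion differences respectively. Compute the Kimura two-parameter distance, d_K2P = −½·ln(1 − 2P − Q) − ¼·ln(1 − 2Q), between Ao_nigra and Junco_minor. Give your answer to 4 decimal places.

0.2331

The sequences differ at positions 2 (G/A, transition), 5 (G/A, transition), 20 (G/T, transversion), 24 (T/G, transversion), 32 (G/T, transversion), 33 (G/A, transition), 35 (C/A, transversion).
Of the 7 differences, 3 transitions and 4 transversions over 35 sites: P = 3/35 = 0.085714, Q = 4/35 = 0.114286.
d = −0.5·ln(0.714286) − 0.25·ln(0.771428) = −0.5·(-0.336472) − 0.25·(-0.259512) = 0.2331.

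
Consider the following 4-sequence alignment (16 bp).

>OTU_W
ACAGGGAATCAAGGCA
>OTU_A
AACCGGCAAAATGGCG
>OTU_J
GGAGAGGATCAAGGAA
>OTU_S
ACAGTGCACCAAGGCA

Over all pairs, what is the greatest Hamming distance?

11

Pairwise Hamming distances:
  OTU_W vs OTU_A: 8
  OTU_W vs OTU_J: 5
  OTU_W vs OTU_S: 3
  OTU_A vs OTU_J: 11
  OTU_A vs OTU_S: 8
  OTU_J vs OTU_S: 6
The largest is 11, between OTU_A and OTU_J.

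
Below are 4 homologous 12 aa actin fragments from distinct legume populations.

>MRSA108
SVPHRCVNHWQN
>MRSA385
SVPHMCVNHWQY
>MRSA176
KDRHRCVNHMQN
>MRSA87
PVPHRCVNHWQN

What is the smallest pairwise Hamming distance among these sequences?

1

Pairwise Hamming distances:
  MRSA108 vs MRSA385: 2
  MRSA108 vs MRSA176: 4
  MRSA108 vs MRSA87: 1
  MRSA385 vs MRSA176: 6
  MRSA385 vs MRSA87: 3
  MRSA176 vs MRSA87: 4
The smallest is 1, between MRSA108 and MRSA87.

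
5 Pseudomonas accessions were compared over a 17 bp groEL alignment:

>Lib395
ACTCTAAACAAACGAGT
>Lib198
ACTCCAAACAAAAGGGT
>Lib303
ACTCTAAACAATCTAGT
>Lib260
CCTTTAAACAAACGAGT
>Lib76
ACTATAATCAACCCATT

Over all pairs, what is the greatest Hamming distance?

Pairwise Hamming distances:
  Lib395 vs Lib198: 3
  Lib395 vs Lib303: 2
  Lib395 vs Lib260: 2
  Lib395 vs Lib76: 5
  Lib198 vs Lib303: 5
  Lib198 vs Lib260: 5
  Lib198 vs Lib76: 8
  Lib303 vs Lib260: 4
  Lib303 vs Lib76: 5
  Lib260 vs Lib76: 6
The largest is 8, between Lib198 and Lib76.

8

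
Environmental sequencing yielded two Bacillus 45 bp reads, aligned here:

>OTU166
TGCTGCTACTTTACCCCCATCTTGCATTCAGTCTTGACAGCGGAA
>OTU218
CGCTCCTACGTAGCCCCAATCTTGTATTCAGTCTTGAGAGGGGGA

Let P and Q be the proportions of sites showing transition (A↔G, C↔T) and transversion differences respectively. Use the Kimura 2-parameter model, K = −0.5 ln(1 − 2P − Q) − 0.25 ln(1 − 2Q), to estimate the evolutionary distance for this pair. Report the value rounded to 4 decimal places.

The sequences differ at positions 1 (T/C, transition), 5 (G/C, transversion), 10 (T/G, transversion), 12 (T/A, transversion), 13 (A/G, transition), 18 (C/A, transversion), 25 (C/T, transition), 38 (C/G, transversion), 41 (C/G, transversion), 44 (A/G, transition).
Of the 10 differences, 4 transitions and 6 transversions over 45 sites: P = 4/45 = 0.088889, Q = 6/45 = 0.133333.
d = −0.5·ln(0.688889) − 0.25·ln(0.733334) = −0.5·(-0.372675) − 0.25·(-0.310154) = 0.2639.

0.2639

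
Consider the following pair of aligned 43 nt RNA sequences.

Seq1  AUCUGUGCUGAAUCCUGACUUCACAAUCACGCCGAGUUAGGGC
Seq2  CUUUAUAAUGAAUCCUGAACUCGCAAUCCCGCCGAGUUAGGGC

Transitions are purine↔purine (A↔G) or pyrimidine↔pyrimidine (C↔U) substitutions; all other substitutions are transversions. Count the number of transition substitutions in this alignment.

The sequences differ at positions 1 (A/C, transversion), 3 (C/U, transition), 5 (G/A, transition), 7 (G/A, transition), 8 (C/A, transversion), 19 (C/A, transversion), 20 (U/C, transition), 23 (A/G, transition), 29 (A/C, transversion).
Of the 9 differences, 5 transitions and 4 transversions, so the answer is 5.

5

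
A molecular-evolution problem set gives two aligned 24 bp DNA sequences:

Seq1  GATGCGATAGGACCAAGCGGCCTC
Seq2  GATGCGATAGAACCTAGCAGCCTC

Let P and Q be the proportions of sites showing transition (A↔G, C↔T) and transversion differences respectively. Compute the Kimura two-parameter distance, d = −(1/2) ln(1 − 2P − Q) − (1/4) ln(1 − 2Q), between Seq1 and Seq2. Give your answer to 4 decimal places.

0.1386

Mismatches occur at site 11 (G↔A, transition), site 15 (A↔T, transversion), site 19 (G↔A, transition).
Of the 3 differences, 2 transitions and 1 transversion over 24 sites: P = 2/24 = 0.083333, Q = 1/24 = 0.041667.
d = −0.5·ln(0.791667) − 0.25·ln(0.916666) = −0.5·(-0.233614) − 0.25·(-0.087012) = 0.1386.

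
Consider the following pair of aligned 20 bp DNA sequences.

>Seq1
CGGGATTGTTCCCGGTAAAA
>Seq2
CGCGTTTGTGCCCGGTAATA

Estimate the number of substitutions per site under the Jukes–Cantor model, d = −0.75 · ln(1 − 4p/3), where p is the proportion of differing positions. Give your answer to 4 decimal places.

The sequences differ at positions 3 (G/C), 5 (A/T), 10 (T/G), 19 (A/T).
p = 4/20 = 0.200000.
d = −0.75 · ln(1 − (4/3)·0.200000) = −0.75 · ln(0.733333) = −0.75 · (-0.310155) = 0.2326.

0.2326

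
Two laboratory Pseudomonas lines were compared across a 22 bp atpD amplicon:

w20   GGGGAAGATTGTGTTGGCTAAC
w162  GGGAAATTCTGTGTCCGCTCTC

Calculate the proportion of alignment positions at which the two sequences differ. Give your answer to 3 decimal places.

0.364

Mismatches occur at site 4 (G/A), site 7 (G/T), site 8 (A/T), site 9 (T/C), site 15 (T/C), site 16 (G/C), site 20 (A/C), site 21 (A/T).
There are 8 differences over 22 sites, so p = 8/22 = 0.364.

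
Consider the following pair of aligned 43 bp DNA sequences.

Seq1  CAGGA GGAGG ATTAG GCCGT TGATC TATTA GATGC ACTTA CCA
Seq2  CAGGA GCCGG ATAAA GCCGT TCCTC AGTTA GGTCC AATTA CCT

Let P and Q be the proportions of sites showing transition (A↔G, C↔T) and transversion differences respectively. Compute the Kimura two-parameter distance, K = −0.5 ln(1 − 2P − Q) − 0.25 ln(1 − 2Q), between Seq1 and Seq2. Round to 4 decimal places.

0.3501

Mismatches occur at site 7 (G/C, transversion), site 8 (A/C, transversion), site 13 (T/A, transversion), site 15 (G/A, transition), site 22 (G/C, transversion), site 23 (A/C, transversion), site 26 (T/A, transversion), site 27 (A/G, transition), site 32 (A/G, transition), site 34 (G/C, transversion), site 37 (C/A, transversion), site 43 (A/T, transversion).
Of the 12 differences, 3 transitions and 9 transversions over 43 sites: P = 3/43 = 0.069767, Q = 9/43 = 0.209302.
d = −0.5·ln(0.651164) − 0.25·ln(0.581396) = −0.5·(-0.428994) − 0.25·(-0.542323) = 0.3501.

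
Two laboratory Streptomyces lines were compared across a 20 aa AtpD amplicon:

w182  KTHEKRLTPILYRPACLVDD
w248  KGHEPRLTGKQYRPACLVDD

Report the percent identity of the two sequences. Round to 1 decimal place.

Differing sites — 2:T/G; 5:K/P; 9:P/G; 10:I/K; 11:L/Q.
15 of the 20 sites match, so the percent identity is 15/20 × 100 = 75.0%.

75.0%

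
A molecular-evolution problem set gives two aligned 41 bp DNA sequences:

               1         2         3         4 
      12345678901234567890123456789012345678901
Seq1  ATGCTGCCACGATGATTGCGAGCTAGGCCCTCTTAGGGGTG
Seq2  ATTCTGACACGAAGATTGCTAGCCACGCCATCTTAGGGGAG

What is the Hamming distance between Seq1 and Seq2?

Differing sites — 3:G/T; 7:C/A; 13:T/A; 20:G/T; 24:T/C; 26:G/C; 30:C/A; 40:T/A.
That gives 8 mismatches out of 41 aligned sites, so the Hamming distance is 8.

8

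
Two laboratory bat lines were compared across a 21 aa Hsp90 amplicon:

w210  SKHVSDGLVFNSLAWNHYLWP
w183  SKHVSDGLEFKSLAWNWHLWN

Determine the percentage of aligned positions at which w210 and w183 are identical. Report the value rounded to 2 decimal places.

76.19%

Mismatches occur at site 9 (V/E), site 11 (N/K), site 17 (H/W), site 18 (Y/H), site 21 (P/N).
16 of the 21 sites match, so the percent identity is 16/21 × 100 = 76.19%.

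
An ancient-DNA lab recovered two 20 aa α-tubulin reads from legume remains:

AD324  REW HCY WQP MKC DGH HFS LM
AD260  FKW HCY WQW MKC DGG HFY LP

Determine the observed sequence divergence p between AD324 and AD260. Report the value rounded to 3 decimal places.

0.300

Mismatches occur at site 1 (R→F), site 2 (E→K), site 9 (P→W), site 15 (H→G), site 18 (S→Y), site 20 (M→P).
There are 6 differences over 20 sites, so p = 6/20 = 0.300.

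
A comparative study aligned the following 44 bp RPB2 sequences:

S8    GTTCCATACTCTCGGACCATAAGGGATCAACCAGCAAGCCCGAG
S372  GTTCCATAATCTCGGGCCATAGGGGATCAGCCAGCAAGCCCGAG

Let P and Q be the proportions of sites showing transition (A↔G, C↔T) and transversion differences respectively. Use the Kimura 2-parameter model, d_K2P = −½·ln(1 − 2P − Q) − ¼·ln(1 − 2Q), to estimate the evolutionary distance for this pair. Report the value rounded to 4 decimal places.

0.0983

Differing sites — 9:C/A (Tv); 16:A/G (Ti); 22:A/G (Ti); 30:A/G (Ti).
Of the 4 differences, 3 transitions and 1 transversion over 44 sites: P = 3/44 = 0.068182, Q = 1/44 = 0.022727.
d = −0.5·ln(0.840909) − 0.25·ln(0.954546) = −0.5·(-0.173272) − 0.25·(-0.046519) = 0.0983.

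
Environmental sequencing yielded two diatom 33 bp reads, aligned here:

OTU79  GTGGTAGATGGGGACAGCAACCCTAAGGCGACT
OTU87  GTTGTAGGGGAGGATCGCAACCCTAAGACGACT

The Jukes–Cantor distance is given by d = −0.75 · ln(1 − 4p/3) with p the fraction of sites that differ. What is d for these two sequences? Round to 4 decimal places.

The sequences differ at positions 3 (G/T), 8 (A/G), 9 (T/G), 11 (G/A), 15 (C/T), 16 (A/C), 28 (G/A).
p = 7/33 = 0.212121.
d = −0.75 · ln(1 − (4/3)·0.212121) = −0.75 · ln(0.717172) = −0.75 · (-0.332440) = 0.2493.

0.2493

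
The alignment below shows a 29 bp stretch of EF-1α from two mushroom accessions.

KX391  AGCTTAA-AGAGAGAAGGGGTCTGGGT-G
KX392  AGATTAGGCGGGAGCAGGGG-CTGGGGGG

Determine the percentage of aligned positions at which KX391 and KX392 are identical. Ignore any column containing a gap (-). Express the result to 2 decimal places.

76.92%

Excluding the 3 gap columns leaves 26 comparable sites.
The sequences differ at positions 3 (C/A), 7 (A/G), 9 (A/C), 11 (A/G), 15 (A/C), 27 (T/G).
20 of the 26 comparable sites match, so the percent identity is 20/26 × 100 = 76.92%.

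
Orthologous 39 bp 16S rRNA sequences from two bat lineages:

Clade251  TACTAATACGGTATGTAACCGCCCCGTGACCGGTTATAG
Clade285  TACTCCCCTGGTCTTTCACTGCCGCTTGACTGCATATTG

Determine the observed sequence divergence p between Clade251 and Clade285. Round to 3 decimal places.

Differing sites — 5:A/C; 6:A/C; 7:T/C; 8:A/C; 9:C/T; 13:A/C; 15:G/T; 17:A/C; 20:C/T; 24:C/G; 26:G/T; 31:C/T; 33:G/C; 34:T/A; 38:A/T.
There are 15 differences over 39 sites, so p = 15/39 = 0.385.

0.385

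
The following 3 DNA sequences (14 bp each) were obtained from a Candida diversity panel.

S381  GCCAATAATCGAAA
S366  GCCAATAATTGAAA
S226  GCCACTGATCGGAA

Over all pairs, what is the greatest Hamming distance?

Pairwise Hamming distances:
  S381 vs S366: 1
  S381 vs S226: 3
  S366 vs S226: 4
The largest is 4, between S366 and S226.

4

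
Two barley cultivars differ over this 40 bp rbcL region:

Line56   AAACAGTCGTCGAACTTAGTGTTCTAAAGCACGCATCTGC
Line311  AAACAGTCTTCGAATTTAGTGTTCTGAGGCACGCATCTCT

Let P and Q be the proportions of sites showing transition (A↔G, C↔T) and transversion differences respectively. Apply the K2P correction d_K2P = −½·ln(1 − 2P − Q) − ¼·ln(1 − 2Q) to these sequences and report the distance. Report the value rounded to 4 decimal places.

Differing sites — 9:G/T (Tv); 15:C/T (Ti); 26:A/G (Ti); 28:A/G (Ti); 39:G/C (Tv); 40:C/T (Ti).
Of the 6 differences, 4 transitions and 2 transversions over 40 sites: P = 4/40 = 0.100000, Q = 2/40 = 0.050000.
d = −0.5·ln(0.750000) − 0.25·ln(0.900000) = −0.5·(-0.287682) − 0.25·(-0.105361) = 0.1702.

0.1702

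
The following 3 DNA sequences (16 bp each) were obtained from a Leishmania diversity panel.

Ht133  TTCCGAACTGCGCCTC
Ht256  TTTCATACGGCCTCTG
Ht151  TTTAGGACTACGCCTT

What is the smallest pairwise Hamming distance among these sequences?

5

Pairwise Hamming distances:
  Ht133 vs Ht256: 7
  Ht133 vs Ht151: 5
  Ht256 vs Ht151: 8
The smallest is 5, between Ht133 and Ht151.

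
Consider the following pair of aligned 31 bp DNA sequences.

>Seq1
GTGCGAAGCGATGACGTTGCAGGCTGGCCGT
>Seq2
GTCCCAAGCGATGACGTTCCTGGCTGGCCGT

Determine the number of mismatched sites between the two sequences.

4

The sequences differ at positions 3 (G/C), 5 (G/C), 19 (G/C), 21 (A/T).
That gives 4 mismatches out of 31 aligned sites, so the Hamming distance is 4.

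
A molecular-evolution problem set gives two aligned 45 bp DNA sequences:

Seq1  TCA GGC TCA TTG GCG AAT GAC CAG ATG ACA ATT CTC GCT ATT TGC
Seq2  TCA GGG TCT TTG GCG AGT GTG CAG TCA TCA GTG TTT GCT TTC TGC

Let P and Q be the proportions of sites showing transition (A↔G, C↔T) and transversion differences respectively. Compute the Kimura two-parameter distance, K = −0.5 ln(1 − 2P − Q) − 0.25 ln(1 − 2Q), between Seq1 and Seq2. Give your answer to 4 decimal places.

Mismatches occur at site 6 (C/G, transversion), site 9 (A/T, transversion), site 17 (A/G, transition), site 20 (A/T, transversion), site 21 (C/G, transversion), site 25 (A/T, transversion), site 26 (T/C, transition), site 27 (G/A, transition), site 28 (A/T, transversion), site 31 (A/G, transition), site 33 (T/G, transversion), site 34 (C/T, transition), site 36 (C/T, transition), site 40 (A/T, transversion), site 42 (T/C, transition).
Of the 15 differences, 7 transitions and 8 transversions over 45 sites: P = 7/45 = 0.155556, Q = 8/45 = 0.177778.
d = −0.5·ln(0.511110) − 0.25·ln(0.644444) = −0.5·(-0.671170) − 0.25·(-0.439367) = 0.4454.

0.4454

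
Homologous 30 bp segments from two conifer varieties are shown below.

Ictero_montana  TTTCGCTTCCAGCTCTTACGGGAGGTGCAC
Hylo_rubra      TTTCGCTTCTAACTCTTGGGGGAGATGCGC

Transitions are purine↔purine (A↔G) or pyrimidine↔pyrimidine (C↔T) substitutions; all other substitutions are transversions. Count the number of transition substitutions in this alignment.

The sequences differ at positions 10 (C/T, transition), 12 (G/A, transition), 18 (A/G, transition), 19 (C/G, transversion), 25 (G/A, transition), 29 (A/G, transition).
Of the 6 differences, 5 transitions and 1 transversion, so the answer is 5.

5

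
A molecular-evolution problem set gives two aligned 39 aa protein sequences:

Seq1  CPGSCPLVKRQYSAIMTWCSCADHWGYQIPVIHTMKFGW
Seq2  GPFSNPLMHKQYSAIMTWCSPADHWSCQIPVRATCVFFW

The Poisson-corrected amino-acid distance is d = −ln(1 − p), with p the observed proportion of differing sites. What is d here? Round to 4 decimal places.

Differing sites — 1:C/G; 3:G/F; 5:C/N; 8:V/M; 9:K/H; 10:R/K; 21:C/P; 26:G/S; 27:Y/C; 32:I/R; 33:H/A; 35:M/C; 36:K/V; 38:G/F.
p = 14/39 = 0.358974.
d = −ln(1 − 0.358974) = −ln(0.641026) = 0.4447.

0.4447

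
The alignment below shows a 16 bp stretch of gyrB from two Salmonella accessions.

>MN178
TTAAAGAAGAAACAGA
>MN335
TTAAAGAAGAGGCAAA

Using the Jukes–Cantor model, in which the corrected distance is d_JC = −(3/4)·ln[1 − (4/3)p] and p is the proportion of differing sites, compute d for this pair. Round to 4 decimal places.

Mismatches occur at site 11 (A→G), site 12 (A→G), site 15 (G→A).
p = 3/16 = 0.187500.
d = −0.75 · ln(1 − (4/3)·0.187500) = −0.75 · ln(0.750000) = −0.75 · (-0.287682) = 0.2158.

0.2158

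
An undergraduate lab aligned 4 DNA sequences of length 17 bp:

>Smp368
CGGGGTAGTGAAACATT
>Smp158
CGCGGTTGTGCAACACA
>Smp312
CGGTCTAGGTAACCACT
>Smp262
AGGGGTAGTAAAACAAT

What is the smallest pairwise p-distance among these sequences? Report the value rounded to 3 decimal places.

0.176

Pairwise Hamming distances:
  Smp368 vs Smp158: 5
  Smp368 vs Smp312: 6
  Smp368 vs Smp262: 3
  Smp158 vs Smp312: 9
  Smp158 vs Smp262: 7
  Smp312 vs Smp262: 7
The smallest is 3 mismatches, between Smp368 and Smp262; p = 3/17 = 0.176.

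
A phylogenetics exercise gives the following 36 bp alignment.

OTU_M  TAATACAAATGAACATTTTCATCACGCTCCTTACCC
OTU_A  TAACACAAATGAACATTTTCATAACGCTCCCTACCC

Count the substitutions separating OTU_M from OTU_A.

Differing sites — 4:T/C; 23:C/A; 31:T/C.
That gives 3 mismatches out of 36 aligned sites, so the Hamming distance is 3.

3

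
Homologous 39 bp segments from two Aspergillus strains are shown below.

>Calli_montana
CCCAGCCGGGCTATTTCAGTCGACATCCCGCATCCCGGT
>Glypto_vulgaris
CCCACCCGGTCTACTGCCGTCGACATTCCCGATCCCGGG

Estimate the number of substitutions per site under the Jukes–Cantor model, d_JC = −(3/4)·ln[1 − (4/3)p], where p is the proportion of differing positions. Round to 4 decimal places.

0.2758

Differing sites — 5:G/C; 10:G/T; 14:T/C; 16:T/G; 18:A/C; 27:C/T; 30:G/C; 31:C/G; 39:T/G.
p = 9/39 = 0.230769.
d = −0.75 · ln(1 − (4/3)·0.230769) = −0.75 · ln(0.692308) = −0.75 · (-0.367724) = 0.2758.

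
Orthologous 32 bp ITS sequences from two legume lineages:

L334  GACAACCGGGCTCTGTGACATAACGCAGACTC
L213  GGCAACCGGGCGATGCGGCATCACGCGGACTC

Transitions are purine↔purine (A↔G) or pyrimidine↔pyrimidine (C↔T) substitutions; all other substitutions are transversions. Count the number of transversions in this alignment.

The sequences differ at positions 2 (A/G, transition), 12 (T/G, transversion), 13 (C/A, transversion), 16 (T/C, transition), 18 (A/G, transition), 22 (A/C, transversion), 27 (A/G, transition).
Of the 7 differences, 4 transitions and 3 transversions, so the answer is 3.

3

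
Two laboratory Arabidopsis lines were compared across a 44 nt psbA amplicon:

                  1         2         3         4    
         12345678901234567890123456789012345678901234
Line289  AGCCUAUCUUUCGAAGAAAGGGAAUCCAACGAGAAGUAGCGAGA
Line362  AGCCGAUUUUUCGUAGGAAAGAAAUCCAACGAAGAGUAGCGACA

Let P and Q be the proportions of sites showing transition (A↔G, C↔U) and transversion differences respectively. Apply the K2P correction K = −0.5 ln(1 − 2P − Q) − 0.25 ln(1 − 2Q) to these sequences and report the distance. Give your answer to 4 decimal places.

0.2451

The sequences differ at positions 5 (U/G, transversion), 8 (C/U, transition), 14 (A/U, transversion), 17 (A/G, transition), 20 (G/A, transition), 22 (G/A, transition), 33 (G/A, transition), 34 (A/G, transition), 43 (G/C, transversion).
Of the 9 differences, 6 transitions and 3 transversions over 44 sites: P = 6/44 = 0.136364, Q = 3/44 = 0.068182.
d = −0.5·ln(0.659090) − 0.25·ln(0.863636) = −0.5·(-0.416895) − 0.25·(-0.146604) = 0.2451.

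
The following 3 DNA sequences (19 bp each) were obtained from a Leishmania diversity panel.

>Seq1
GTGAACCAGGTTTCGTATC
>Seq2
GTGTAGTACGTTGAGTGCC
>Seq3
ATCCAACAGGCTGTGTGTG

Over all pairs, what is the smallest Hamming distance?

Pairwise Hamming distances:
  Seq1 vs Seq2: 8
  Seq1 vs Seq3: 9
  Seq2 vs Seq3: 10
The smallest is 8, between Seq1 and Seq2.

8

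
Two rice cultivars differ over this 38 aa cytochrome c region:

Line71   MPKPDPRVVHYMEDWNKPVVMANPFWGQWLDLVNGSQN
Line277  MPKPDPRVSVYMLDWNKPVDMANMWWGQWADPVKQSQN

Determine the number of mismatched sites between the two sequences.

The sequences differ at positions 9 (V/S), 10 (H/V), 13 (E/L), 20 (V/D), 24 (P/M), 25 (F/W), 30 (L/A), 32 (L/P), 34 (N/K), 35 (G/Q).
That gives 10 mismatches out of 38 aligned sites, so the Hamming distance is 10.

10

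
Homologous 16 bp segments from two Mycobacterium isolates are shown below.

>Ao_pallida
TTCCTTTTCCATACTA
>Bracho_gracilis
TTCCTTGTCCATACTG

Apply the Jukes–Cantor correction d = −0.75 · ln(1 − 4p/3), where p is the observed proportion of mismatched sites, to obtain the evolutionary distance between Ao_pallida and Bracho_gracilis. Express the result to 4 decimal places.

Differing sites — 7:T/G; 16:A/G.
p = 2/16 = 0.125000.
d = −0.75 · ln(1 − (4/3)·0.125000) = −0.75 · ln(0.833333) = −0.75 · (-0.182322) = 0.1367.

0.1367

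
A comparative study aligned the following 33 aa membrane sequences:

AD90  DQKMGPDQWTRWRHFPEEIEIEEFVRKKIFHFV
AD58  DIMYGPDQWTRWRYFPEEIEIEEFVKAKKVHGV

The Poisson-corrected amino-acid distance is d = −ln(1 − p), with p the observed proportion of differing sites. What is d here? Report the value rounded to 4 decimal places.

0.3185

Differing sites — 2:Q/I; 3:K/M; 4:M/Y; 14:H/Y; 26:R/K; 27:K/A; 29:I/K; 30:F/V; 32:F/G.
p = 9/33 = 0.272727.
d = −ln(1 − 0.272727) = −ln(0.727273) = 0.3185.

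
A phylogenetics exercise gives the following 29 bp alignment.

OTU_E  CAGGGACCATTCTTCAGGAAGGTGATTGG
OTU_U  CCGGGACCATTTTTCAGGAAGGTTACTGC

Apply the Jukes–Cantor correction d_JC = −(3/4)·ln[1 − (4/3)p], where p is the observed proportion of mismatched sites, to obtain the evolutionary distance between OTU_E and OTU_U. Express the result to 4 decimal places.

The sequences differ at positions 2 (A/C), 12 (C/T), 24 (G/T), 26 (T/C), 29 (G/C).
p = 5/29 = 0.172414.
d = −0.75 · ln(1 − (4/3)·0.172414) = −0.75 · ln(0.770115) = −0.75 · (-0.261215) = 0.1959.

0.1959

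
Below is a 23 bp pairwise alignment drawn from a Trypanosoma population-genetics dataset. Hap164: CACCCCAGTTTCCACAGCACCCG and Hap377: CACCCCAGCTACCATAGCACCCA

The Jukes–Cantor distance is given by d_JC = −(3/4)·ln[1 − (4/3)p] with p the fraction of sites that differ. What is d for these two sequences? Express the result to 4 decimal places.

0.1979

The sequences differ at positions 9 (T/C), 11 (T/A), 15 (C/T), 23 (G/A).
p = 4/23 = 0.173913.
d = −0.75 · ln(1 − (4/3)·0.173913) = −0.75 · ln(0.768116) = −0.75 · (-0.263815) = 0.1979.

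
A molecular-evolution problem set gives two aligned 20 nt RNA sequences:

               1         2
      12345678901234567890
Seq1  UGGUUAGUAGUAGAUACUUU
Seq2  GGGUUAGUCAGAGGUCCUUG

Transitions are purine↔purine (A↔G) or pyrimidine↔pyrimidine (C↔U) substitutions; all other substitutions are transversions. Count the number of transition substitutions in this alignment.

2

The sequences differ at positions 1 (U/G, transversion), 9 (A/C, transversion), 10 (G/A, transition), 11 (U/G, transversion), 14 (A/G, transition), 16 (A/C, transversion), 20 (U/G, transversion).
Of the 7 differences, 2 transitions and 5 transversions, so the answer is 2.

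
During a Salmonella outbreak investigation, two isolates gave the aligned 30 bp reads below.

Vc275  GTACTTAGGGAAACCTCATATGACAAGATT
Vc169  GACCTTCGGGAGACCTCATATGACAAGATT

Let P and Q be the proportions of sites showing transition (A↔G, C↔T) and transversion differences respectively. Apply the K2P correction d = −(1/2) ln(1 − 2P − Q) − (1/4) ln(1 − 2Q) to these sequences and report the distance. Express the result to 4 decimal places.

The sequences differ at positions 2 (T/A, transversion), 3 (A/C, transversion), 7 (A/C, transversion), 12 (A/G, transition).
Of the 4 differences, 1 transition and 3 transversions over 30 sites: P = 1/30 = 0.033333, Q = 3/30 = 0.100000.
d = −0.5·ln(0.833334) − 0.25·ln(0.800000) = −0.5·(-0.182321) − 0.25·(-0.223144) = 0.1469.

0.1469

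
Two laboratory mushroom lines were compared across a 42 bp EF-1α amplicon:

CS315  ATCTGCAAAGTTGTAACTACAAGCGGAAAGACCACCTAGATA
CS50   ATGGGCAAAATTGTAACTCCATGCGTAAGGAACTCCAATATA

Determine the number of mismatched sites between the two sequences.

The sequences differ at positions 3 (C/G), 4 (T/G), 10 (G/A), 19 (A/C), 22 (A/T), 26 (G/T), 29 (A/G), 32 (C/A), 34 (A/T), 37 (T/A), 39 (G/T).
That gives 11 mismatches out of 42 aligned sites, so the Hamming distance is 11.

11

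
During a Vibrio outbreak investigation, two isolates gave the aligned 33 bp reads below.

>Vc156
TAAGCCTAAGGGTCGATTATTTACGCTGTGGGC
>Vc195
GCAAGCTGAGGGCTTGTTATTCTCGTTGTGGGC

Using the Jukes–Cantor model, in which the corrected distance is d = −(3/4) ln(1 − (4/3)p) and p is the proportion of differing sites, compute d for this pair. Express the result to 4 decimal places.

0.4975

Differing sites — 1:T/G; 2:A/C; 4:G/A; 5:C/G; 8:A/G; 13:T/C; 14:C/T; 15:G/T; 16:A/G; 22:T/C; 23:A/T; 26:C/T.
p = 12/33 = 0.363636.
d = −0.75 · ln(1 − (4/3)·0.363636) = −0.75 · ln(0.515152) = −0.75 · (-0.663293) = 0.4975.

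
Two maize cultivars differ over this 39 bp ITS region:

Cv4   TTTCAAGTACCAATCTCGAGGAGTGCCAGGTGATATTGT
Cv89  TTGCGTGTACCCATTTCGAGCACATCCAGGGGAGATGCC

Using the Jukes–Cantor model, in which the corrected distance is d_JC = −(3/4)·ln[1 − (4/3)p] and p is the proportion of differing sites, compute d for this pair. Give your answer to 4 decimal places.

The sequences differ at positions 3 (T/G), 5 (A/G), 6 (A/T), 12 (A/C), 15 (C/T), 21 (G/C), 23 (G/C), 24 (T/A), 25 (G/T), 31 (T/G), 34 (T/G), 37 (T/G), 38 (G/C), 39 (T/C).
p = 14/39 = 0.358974.
d = −0.75 · ln(1 − (4/3)·0.358974) = −0.75 · ln(0.521368) = −0.75 · (-0.651299) = 0.4885.

0.4885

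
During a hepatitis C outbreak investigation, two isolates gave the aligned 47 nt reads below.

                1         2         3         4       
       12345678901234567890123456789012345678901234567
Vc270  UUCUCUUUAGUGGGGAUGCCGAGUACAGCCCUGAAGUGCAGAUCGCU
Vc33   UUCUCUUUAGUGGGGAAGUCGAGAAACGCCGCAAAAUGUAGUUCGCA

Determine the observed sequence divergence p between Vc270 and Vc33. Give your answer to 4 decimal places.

Mismatches occur at site 17 (U→A), site 19 (C→U), site 24 (U→A), site 26 (C→A), site 27 (A→C), site 31 (C→G), site 32 (U→C), site 33 (G→A), site 36 (G→A), site 39 (C→U), site 42 (A→U), site 47 (U→A).
There are 12 differences over 47 sites, so p = 12/47 = 0.2553.

0.2553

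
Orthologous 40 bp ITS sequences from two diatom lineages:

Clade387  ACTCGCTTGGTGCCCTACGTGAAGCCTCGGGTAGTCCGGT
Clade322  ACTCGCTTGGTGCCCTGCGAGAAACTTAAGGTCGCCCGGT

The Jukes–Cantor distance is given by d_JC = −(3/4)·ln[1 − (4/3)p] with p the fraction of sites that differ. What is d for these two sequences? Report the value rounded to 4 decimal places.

0.2326

Differing sites — 17:A/G; 20:T/A; 24:G/A; 26:C/T; 28:C/A; 29:G/A; 33:A/C; 35:T/C.
p = 8/40 = 0.200000.
d = −0.75 · ln(1 − (4/3)·0.200000) = −0.75 · ln(0.733333) = −0.75 · (-0.310155) = 0.2326.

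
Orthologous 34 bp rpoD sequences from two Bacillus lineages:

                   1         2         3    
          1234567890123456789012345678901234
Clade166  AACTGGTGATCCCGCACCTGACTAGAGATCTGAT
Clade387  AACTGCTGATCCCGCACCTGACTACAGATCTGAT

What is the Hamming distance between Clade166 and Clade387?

2

Differing sites — 6:G/C; 25:G/C.
That gives 2 mismatches out of 34 aligned sites, so the Hamming distance is 2.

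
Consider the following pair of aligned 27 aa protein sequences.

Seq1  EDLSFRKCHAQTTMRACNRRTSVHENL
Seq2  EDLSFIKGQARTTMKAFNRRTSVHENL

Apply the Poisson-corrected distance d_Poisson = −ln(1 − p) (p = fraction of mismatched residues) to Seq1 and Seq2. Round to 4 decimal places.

Mismatches occur at site 6 (R↔I), site 8 (C↔G), site 9 (H↔Q), site 11 (Q↔R), site 15 (R↔K), site 17 (C↔F).
p = 6/27 = 0.222222.
d = −ln(1 − 0.222222) = −ln(0.777778) = 0.2513.

0.2513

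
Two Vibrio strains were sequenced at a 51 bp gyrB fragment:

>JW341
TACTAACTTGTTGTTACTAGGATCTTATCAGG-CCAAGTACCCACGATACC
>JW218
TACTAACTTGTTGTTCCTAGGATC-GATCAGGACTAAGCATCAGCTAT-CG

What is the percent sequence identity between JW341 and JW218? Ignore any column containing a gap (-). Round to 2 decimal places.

Excluding the 3 gap columns leaves 48 comparable sites.
Mismatches occur at site 16 (A↔C), site 26 (T↔G), site 35 (C↔T), site 39 (T↔C), site 41 (C↔T), site 43 (C↔A), site 44 (A↔G), site 46 (G↔T), site 51 (C↔G).
39 of the 48 comparable sites match, so the percent identity is 39/48 × 100 = 81.25%.

81.25%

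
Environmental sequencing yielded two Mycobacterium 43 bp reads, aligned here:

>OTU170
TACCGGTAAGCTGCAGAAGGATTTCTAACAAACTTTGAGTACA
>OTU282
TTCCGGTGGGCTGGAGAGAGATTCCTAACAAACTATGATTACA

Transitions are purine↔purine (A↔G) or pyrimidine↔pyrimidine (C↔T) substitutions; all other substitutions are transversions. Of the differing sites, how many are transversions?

4

The sequences differ at positions 2 (A/T, transversion), 8 (A/G, transition), 9 (A/G, transition), 14 (C/G, transversion), 18 (A/G, transition), 19 (G/A, transition), 24 (T/C, transition), 35 (T/A, transversion), 39 (G/T, transversion).
Of the 9 differences, 5 transitions and 4 transversions, so the answer is 4.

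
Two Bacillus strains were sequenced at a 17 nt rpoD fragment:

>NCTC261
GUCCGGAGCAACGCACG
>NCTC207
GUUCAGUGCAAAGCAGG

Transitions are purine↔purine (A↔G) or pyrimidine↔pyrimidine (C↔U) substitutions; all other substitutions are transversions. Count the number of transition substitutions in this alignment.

The sequences differ at positions 3 (C/U, transition), 5 (G/A, transition), 7 (A/U, transversion), 12 (C/A, transversion), 16 (C/G, transversion).
Of the 5 differences, 2 transitions and 3 transversions, so the answer is 2.

2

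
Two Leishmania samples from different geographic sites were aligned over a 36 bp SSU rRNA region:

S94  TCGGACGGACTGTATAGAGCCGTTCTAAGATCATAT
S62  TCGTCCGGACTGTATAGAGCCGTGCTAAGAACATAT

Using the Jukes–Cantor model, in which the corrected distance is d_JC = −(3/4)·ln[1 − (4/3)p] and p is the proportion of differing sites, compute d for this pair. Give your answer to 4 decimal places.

0.1203

The sequences differ at positions 4 (G/T), 5 (A/C), 24 (T/G), 31 (T/A).
p = 4/36 = 0.111111.
d = −0.75 · ln(1 − (4/3)·0.111111) = −0.75 · ln(0.851852) = −0.75 · (-0.160342) = 0.1203.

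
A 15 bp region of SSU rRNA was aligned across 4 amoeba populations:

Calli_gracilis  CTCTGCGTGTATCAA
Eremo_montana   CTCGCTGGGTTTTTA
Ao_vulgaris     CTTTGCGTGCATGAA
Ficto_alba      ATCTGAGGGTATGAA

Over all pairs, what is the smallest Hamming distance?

3

Pairwise Hamming distances:
  Calli_gracilis vs Eremo_montana: 7
  Calli_gracilis vs Ao_vulgaris: 3
  Calli_gracilis vs Ficto_alba: 4
  Eremo_montana vs Ao_vulgaris: 9
  Eremo_montana vs Ficto_alba: 7
  Ao_vulgaris vs Ficto_alba: 5
The smallest is 3, between Calli_gracilis and Ao_vulgaris.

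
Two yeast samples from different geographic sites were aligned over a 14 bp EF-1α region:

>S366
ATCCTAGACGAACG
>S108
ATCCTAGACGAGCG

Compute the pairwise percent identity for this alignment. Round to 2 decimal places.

The sequences differ at position 12 (A/G).
13 of the 14 sites match, so the percent identity is 13/14 × 100 = 92.86%.

92.86%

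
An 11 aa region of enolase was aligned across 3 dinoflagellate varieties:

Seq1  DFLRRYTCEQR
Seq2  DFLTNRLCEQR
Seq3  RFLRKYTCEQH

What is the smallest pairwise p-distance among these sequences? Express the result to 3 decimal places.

Pairwise Hamming distances:
  Seq1 vs Seq2: 4
  Seq1 vs Seq3: 3
  Seq2 vs Seq3: 6
The smallest is 3 mismatches, between Seq1 and Seq3; p = 3/11 = 0.273.

0.273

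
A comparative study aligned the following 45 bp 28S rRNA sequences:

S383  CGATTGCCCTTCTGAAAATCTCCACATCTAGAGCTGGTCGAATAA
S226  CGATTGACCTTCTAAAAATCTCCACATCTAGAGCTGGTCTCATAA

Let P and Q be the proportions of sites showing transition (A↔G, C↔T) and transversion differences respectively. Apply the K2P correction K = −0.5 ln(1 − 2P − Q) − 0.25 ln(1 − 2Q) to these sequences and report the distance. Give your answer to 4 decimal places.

0.0947

The sequences differ at positions 7 (C/A, transversion), 14 (G/A, transition), 40 (G/T, transversion), 41 (A/C, transversion).
Of the 4 differences, 1 transition and 3 transversions over 45 sites: P = 1/45 = 0.022222, Q = 3/45 = 0.066667.
d = −0.5·ln(0.888889) − 0.25·ln(0.866666) = −0.5·(-0.117783) − 0.25·(-0.143102) = 0.0947.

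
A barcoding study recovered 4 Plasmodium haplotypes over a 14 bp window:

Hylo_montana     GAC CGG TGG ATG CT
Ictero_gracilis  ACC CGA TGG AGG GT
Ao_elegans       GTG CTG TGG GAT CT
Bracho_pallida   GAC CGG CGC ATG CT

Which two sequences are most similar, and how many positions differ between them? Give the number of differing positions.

Pairwise Hamming distances:
  Hylo_montana vs Ictero_gracilis: 5
  Hylo_montana vs Ao_elegans: 6
  Hylo_montana vs Bracho_pallida: 2
  Ictero_gracilis vs Ao_elegans: 9
  Ictero_gracilis vs Bracho_pallida: 7
  Ao_elegans vs Bracho_pallida: 8
The smallest is 2, between Hylo_montana and Bracho_pallida.

2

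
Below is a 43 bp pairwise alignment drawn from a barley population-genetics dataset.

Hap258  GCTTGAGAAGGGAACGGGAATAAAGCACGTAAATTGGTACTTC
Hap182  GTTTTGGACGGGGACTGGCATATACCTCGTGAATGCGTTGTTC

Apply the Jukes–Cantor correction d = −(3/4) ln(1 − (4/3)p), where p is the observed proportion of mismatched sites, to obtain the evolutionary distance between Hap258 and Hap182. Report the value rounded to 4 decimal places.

The sequences differ at positions 2 (C/T), 5 (G/T), 6 (A/G), 9 (A/C), 13 (A/G), 16 (G/T), 19 (A/C), 23 (A/T), 25 (G/C), 27 (A/T), 31 (A/G), 35 (T/G), 36 (G/C), 39 (A/T), 40 (C/G).
p = 15/43 = 0.348837.
d = −0.75 · ln(1 − (4/3)·0.348837) = −0.75 · ln(0.534884) = −0.75 · (-0.625705) = 0.4693.

0.4693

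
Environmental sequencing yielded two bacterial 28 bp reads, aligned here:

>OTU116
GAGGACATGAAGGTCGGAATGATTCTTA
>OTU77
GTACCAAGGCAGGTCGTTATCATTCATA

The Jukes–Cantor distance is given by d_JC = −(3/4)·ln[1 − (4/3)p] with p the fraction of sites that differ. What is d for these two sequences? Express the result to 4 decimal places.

0.5565

Mismatches occur at site 2 (A↔T), site 3 (G↔A), site 4 (G↔C), site 5 (A↔C), site 6 (C↔A), site 8 (T↔G), site 10 (A↔C), site 17 (G↔T), site 18 (A↔T), site 21 (G↔C), site 26 (T↔A).
p = 11/28 = 0.392857.
d = −0.75 · ln(1 − (4/3)·0.392857) = −0.75 · ln(0.476191) = −0.75 · (-0.741936) = 0.5565.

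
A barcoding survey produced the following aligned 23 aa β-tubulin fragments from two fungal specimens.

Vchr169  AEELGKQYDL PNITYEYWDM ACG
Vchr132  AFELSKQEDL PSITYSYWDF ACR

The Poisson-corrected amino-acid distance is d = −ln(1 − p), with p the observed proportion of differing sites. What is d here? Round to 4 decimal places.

Differing sites — 2:E/F; 5:G/S; 8:Y/E; 12:N/S; 16:E/S; 20:M/F; 23:G/R.
p = 7/23 = 0.304348.
d = −ln(1 − 0.304348) = −ln(0.695652) = 0.3629.

0.3629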